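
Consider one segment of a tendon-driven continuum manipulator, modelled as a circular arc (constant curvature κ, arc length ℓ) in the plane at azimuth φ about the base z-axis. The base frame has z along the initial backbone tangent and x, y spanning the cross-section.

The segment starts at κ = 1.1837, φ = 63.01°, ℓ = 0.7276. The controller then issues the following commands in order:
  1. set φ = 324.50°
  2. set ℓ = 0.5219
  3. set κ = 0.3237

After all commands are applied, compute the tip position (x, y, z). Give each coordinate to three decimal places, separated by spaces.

initial: κ=1.1837, φ=63.01°, ℓ=0.7276
cmd 1: set φ=324.50° → (κ,φ,ℓ)=(1.1837,324.50°,0.7276) → tip=(0.2397,-0.1710,0.6409)
cmd 2: set ℓ=0.5219 → (κ,φ,ℓ)=(1.1837,324.50°,0.5219) → tip=(0.1271,-0.0907,0.4893)
cmd 3: set κ=0.3237 → (κ,φ,ℓ)=(0.3237,324.50°,0.5219) → tip=(0.0358,-0.0255,0.5194)

0.036 -0.026 0.519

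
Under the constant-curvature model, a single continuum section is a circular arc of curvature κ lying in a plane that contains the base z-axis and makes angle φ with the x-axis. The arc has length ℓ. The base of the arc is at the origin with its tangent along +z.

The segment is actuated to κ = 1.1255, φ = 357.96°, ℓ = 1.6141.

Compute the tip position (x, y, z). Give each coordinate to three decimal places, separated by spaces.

θ = κ·ℓ = 1.1255 × 1.6141 = 1.81667 rad
ρ = (1 − cos θ)/κ = (1 − -0.24340)/1.1255 = 1.10476
z = sin θ / κ = 0.96993/1.1255 = 0.86177
x = ρ cos φ = 1.10476 × cos(357.96°) = 1.10406
y = ρ sin φ = 1.10476 × sin(357.96°) = -0.03933

1.104 -0.039 0.862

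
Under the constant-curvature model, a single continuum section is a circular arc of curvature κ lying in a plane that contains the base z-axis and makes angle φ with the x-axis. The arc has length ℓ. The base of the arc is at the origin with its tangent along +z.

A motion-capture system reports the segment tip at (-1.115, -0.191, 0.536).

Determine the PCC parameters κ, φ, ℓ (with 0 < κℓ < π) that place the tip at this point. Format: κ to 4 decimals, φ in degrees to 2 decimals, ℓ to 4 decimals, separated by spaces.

ρ = √(x²+y²) = √(-1.115² + -0.191²) = 1.13124
φ = atan2(y, x) mod 360° = atan2(-0.191, -1.115) = 189.7204°
|p|² = ρ² + z² = 1.13124² + 0.536² = 1.56700
κ = 2ρ / |p|² = 2×1.13124 / 1.56700 = 1.44383
θ = 2·atan2(ρ, z) = 2·atan2(1.13124, 0.536) = 2.25663 rad
ℓ = θ/κ = 2.25663/1.44383 = 1.56295

1.4438 189.72 1.5629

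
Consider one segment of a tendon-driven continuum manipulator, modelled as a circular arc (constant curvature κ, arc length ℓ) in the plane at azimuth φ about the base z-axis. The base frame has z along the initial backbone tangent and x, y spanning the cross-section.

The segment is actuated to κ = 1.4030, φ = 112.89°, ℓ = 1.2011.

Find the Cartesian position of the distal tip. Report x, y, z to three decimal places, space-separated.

-0.309 0.732 0.708

θ = κ·ℓ = 1.4030 × 1.2011 = 1.68514 rad
ρ = (1 − cos θ)/κ = (1 − -0.11410)/1.4030 = 0.79408
z = sin θ / κ = 0.99347/1.4030 = 0.70810
x = ρ cos φ = 0.79408 × cos(112.89°) = -0.30887
y = ρ sin φ = 0.79408 × sin(112.89°) = 0.73155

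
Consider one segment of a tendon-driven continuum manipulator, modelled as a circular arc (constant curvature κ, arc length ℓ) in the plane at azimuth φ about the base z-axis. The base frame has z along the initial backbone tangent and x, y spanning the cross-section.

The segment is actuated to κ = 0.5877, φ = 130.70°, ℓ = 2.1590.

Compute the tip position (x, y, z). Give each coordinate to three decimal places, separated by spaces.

θ = κ·ℓ = 0.5877 × 2.1590 = 1.26884 rad
ρ = (1 − cos θ)/κ = (1 − 0.29738)/0.5877 = 1.19553
z = sin θ / κ = 0.95476/0.5877 = 1.62457
x = ρ cos φ = 1.19553 × cos(130.70°) = -0.77961
y = ρ sin φ = 1.19553 × sin(130.70°) = 0.90638

-0.780 0.906 1.625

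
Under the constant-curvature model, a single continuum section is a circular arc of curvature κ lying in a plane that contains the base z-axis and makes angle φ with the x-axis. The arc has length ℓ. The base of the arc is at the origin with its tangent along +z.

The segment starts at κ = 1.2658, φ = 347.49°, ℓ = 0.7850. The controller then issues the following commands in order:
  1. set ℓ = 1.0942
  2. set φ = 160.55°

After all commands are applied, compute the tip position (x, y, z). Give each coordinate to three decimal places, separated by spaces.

initial: κ=1.2658, φ=347.49°, ℓ=0.7850
cmd 1: set ℓ=1.0942 → (κ,φ,ℓ)=(1.2658,347.49°,1.0942) → tip=(0.6288,-0.1395,0.7764)
cmd 2: set φ=160.55° → (κ,φ,ℓ)=(1.2658,160.55°,1.0942) → tip=(-0.6073,0.2145,0.7764)

-0.607 0.214 0.776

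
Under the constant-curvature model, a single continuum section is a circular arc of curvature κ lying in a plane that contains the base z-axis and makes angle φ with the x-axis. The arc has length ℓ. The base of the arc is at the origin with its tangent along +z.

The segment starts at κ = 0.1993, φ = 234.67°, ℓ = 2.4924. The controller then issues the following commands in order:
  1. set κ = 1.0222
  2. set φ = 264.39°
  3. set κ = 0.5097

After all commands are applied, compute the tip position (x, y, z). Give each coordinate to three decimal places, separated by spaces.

initial: κ=0.1993, φ=234.67°, ℓ=2.4924
cmd 1: set κ=1.0222 → (κ,φ,ℓ)=(1.0222,234.67°,2.4924) → tip=(-1.0346,-1.4596,0.5474)
cmd 2: set φ=264.39° → (κ,φ,ℓ)=(1.0222,264.39°,2.4924) → tip=(-0.1749,-1.7805,0.5474)
cmd 3: set κ=0.5097 → (κ,φ,ℓ)=(0.5097,264.39°,2.4924) → tip=(-0.1350,-1.3747,1.8741)

-0.135 -1.375 1.874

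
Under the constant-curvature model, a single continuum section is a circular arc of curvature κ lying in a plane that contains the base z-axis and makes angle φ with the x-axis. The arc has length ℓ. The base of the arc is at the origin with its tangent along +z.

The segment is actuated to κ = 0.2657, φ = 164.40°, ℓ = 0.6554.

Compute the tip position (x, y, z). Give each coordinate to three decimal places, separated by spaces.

θ = κ·ℓ = 0.2657 × 0.6554 = 0.17414 rad
ρ = (1 − cos θ)/κ = (1 − 0.98488)/0.2657 = 0.05692
z = sin θ / κ = 0.17326/0.2657 = 0.65209
x = ρ cos φ = 0.05692 × cos(164.40°) = -0.05482
y = ρ sin φ = 0.05692 × sin(164.40°) = 0.01531

-0.055 0.015 0.652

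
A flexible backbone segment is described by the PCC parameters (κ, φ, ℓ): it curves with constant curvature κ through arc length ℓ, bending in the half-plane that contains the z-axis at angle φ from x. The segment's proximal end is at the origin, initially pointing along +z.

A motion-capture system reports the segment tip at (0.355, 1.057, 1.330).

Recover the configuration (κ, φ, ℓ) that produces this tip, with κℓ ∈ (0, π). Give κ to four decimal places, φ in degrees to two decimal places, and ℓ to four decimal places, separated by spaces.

0.7403 71.44 1.8848

ρ = √(x²+y²) = √(0.355² + 1.057²) = 1.11502
φ = atan2(y, x) mod 360° = atan2(1.057, 0.355) = 71.4351°
|p|² = ρ² + z² = 1.11502² + 1.330² = 3.01217
κ = 2ρ / |p|² = 2×1.11502 / 3.01217 = 0.74034
θ = 2·atan2(ρ, z) = 2·atan2(1.11502, 1.330) = 1.39540 rad
ℓ = θ/κ = 1.39540/0.74034 = 1.88480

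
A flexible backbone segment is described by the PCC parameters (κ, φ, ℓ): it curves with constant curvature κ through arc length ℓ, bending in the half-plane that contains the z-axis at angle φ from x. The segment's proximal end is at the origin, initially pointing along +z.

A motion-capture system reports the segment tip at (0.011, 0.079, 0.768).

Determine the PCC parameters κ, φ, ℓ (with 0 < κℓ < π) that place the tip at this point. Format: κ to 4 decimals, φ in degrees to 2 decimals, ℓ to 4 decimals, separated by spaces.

ρ = √(x²+y²) = √(0.011² + 0.079²) = 0.07976
φ = atan2(y, x) mod 360° = atan2(0.079, 0.011) = 82.0731°
|p|² = ρ² + z² = 0.07976² + 0.768² = 0.59619
κ = 2ρ / |p|² = 2×0.07976 / 0.59619 = 0.26757
θ = 2·atan2(ρ, z) = 2·atan2(0.07976, 0.768) = 0.20697 rad
ℓ = θ/κ = 0.20697/0.26757 = 0.77351

0.2676 82.07 0.7735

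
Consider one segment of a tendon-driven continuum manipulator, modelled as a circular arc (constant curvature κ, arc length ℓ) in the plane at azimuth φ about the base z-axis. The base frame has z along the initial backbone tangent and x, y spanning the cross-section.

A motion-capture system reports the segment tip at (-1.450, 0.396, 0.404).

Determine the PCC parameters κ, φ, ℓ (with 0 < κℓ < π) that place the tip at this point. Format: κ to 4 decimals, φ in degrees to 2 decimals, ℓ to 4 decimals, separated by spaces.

ρ = √(x²+y²) = √(-1.450² + 0.396²) = 1.50310
φ = atan2(y, x) mod 360° = atan2(0.396, -1.450) = 164.7248°
|p|² = ρ² + z² = 1.50310² + 0.404² = 2.42253
κ = 2ρ / |p|² = 2×1.50310 / 2.42253 = 1.24093
θ = 2·atan2(ρ, z) = 2·atan2(1.50310, 0.404) = 2.61645 rad
ℓ = θ/κ = 2.61645/1.24093 = 2.10845

1.2409 164.72 2.1084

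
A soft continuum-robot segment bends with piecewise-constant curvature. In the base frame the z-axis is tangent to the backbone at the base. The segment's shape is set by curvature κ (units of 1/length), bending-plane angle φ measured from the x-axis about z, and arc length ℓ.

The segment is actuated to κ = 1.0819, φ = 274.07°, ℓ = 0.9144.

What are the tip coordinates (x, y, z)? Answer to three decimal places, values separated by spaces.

0.030 -0.416 0.772

θ = κ·ℓ = 1.0819 × 0.9144 = 0.98929 rad
ρ = (1 − cos θ)/κ = (1 − 0.54928)/1.0819 = 0.41660
z = sin θ / κ = 0.83564/1.0819 = 0.77238
x = ρ cos φ = 0.41660 × cos(274.07°) = 0.02957
y = ρ sin φ = 0.41660 × sin(274.07°) = -0.41555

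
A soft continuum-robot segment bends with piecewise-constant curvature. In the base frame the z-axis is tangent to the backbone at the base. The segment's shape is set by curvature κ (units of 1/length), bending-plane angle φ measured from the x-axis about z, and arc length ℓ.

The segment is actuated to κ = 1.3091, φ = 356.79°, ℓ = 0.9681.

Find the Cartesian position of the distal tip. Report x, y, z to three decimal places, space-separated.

θ = κ·ℓ = 1.3091 × 0.9681 = 1.26734 rad
ρ = (1 − cos θ)/κ = (1 − 0.29882)/1.3091 = 0.53562
z = sin θ / κ = 0.95431/1.3091 = 0.72898
x = ρ cos φ = 0.53562 × cos(356.79°) = 0.53478
y = ρ sin φ = 0.53562 × sin(356.79°) = -0.02999

0.535 -0.030 0.729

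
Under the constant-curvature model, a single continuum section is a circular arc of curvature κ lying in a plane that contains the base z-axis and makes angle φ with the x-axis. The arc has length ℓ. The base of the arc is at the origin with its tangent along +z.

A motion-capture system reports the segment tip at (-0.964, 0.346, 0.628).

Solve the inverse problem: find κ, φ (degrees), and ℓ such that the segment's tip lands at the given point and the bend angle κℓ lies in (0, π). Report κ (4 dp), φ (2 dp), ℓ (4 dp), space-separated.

1.4192 160.26 1.4385

ρ = √(x²+y²) = √(-0.964² + 0.346²) = 1.02421
φ = atan2(y, x) mod 360° = atan2(0.346, -0.964) = 160.2559°
|p|² = ρ² + z² = 1.02421² + 0.628² = 1.44340
κ = 2ρ / |p|² = 2×1.02421 / 1.44340 = 1.41917
θ = 2·atan2(ρ, z) = 2·atan2(1.02421, 0.628) = 2.04152 rad
ℓ = θ/κ = 2.04152/1.41917 = 1.43853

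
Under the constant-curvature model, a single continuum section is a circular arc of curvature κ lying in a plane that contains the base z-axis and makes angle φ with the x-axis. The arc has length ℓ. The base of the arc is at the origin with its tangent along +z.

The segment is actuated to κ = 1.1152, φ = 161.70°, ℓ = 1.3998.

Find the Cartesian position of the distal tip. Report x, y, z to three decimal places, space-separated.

θ = κ·ℓ = 1.1152 × 1.3998 = 1.56106 rad
ρ = (1 − cos θ)/κ = (1 − 0.00974)/1.1152 = 0.88797
z = sin θ / κ = 0.99995/1.1152 = 0.89666
x = ρ cos φ = 0.88797 × cos(161.70°) = -0.84306
y = ρ sin φ = 0.88797 × sin(161.70°) = 0.27881

-0.843 0.279 0.897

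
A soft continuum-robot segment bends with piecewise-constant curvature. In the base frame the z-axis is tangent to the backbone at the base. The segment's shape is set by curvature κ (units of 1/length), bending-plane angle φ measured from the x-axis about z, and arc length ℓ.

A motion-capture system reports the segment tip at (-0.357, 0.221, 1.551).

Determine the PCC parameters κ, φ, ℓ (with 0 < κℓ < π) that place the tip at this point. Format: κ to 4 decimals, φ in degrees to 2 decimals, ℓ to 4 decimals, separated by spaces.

0.3252 148.24 1.6257

ρ = √(x²+y²) = √(-0.357² + 0.221²) = 0.41987
φ = atan2(y, x) mod 360° = atan2(0.221, -0.357) = 148.2405°
|p|² = ρ² + z² = 0.41987² + 1.551² = 2.58189
κ = 2ρ / |p|² = 2×0.41987 / 2.58189 = 0.32524
θ = 2·atan2(ρ, z) = 2·atan2(0.41987, 1.551) = 0.52874 rad
ℓ = θ/κ = 0.52874/0.32524 = 1.62570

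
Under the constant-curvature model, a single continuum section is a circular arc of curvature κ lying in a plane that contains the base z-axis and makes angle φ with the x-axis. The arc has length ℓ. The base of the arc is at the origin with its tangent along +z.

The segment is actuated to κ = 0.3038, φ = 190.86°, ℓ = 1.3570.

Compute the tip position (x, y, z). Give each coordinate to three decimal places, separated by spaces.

θ = κ·ℓ = 0.3038 × 1.3570 = 0.41226 rad
ρ = (1 − cos θ)/κ = (1 − 0.91622)/0.3038 = 0.27578
z = sin θ / κ = 0.40068/0.3038 = 1.31889
x = ρ cos φ = 0.27578 × cos(190.86°) = -0.27084
y = ρ sin φ = 0.27578 × sin(190.86°) = -0.05196

-0.271 -0.052 1.319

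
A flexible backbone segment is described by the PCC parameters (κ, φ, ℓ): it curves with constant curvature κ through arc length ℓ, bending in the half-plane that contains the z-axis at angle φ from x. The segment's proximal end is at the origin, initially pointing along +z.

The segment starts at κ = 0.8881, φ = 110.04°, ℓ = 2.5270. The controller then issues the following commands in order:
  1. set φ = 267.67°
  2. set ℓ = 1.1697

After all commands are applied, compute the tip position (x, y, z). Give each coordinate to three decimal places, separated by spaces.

-0.023 -0.554 0.970

initial: κ=0.8881, φ=110.04°, ℓ=2.5270
cmd 1: set φ=267.67° → (κ,φ,ℓ)=(0.8881,267.67°,2.5270) → tip=(-0.0743,-1.8267,0.8802)
cmd 2: set ℓ=1.1697 → (κ,φ,ℓ)=(0.8881,267.67°,1.1697) → tip=(-0.0226,-0.5544,0.9704)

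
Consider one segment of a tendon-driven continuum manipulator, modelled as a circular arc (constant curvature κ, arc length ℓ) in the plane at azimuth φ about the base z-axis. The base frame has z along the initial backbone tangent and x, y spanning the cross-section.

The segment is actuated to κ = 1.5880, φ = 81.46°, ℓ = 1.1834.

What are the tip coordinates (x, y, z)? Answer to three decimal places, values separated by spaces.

θ = κ·ℓ = 1.5880 × 1.1834 = 1.87924 rad
ρ = (1 − cos θ)/κ = (1 − -0.30358)/1.5880 = 0.82089
z = sin θ / κ = 0.95281/1.5880 = 0.60000
x = ρ cos φ = 0.82089 × cos(81.46°) = 0.12190
y = ρ sin φ = 0.82089 × sin(81.46°) = 0.81179

0.122 0.812 0.600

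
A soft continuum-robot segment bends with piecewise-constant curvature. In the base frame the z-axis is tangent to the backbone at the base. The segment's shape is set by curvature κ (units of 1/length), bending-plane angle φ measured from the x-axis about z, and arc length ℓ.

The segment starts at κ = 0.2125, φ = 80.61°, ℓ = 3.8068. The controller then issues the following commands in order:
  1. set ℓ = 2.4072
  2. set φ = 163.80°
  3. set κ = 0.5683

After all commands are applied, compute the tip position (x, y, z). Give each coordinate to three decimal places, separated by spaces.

initial: κ=0.2125, φ=80.61°, ℓ=3.8068
cmd 1: set ℓ=2.4072 → (κ,φ,ℓ)=(0.2125,80.61°,2.4072) → tip=(0.0983,0.5943,2.3036)
cmd 2: set φ=163.80° → (κ,φ,ℓ)=(0.2125,163.80°,2.4072) → tip=(-0.5785,0.1681,2.3036)
cmd 3: set κ=0.5683 → (κ,φ,ℓ)=(0.5683,163.80°,2.4072) → tip=(-1.3495,0.3921,1.7236)

-1.349 0.392 1.724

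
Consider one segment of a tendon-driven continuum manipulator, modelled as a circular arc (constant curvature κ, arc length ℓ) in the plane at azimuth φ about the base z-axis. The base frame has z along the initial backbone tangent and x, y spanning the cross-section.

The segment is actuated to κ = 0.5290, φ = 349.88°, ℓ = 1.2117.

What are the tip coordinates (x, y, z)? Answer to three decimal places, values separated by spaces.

θ = κ·ℓ = 0.5290 × 1.2117 = 0.64099 rad
ρ = (1 − cos θ)/κ = (1 − 0.80150)/0.5290 = 0.37523
z = sin θ / κ = 0.59799/0.5290 = 1.13041
x = ρ cos φ = 0.37523 × cos(349.88°) = 0.36939
y = ρ sin φ = 0.37523 × sin(349.88°) = -0.06593

0.369 -0.066 1.130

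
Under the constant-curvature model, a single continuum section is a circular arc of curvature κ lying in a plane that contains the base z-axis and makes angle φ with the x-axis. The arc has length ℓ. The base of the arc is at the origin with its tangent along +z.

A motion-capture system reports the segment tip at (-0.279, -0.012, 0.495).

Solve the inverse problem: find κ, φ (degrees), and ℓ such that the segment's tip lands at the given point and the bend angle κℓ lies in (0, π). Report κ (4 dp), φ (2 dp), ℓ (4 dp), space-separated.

1.7291 182.46 0.5941

ρ = √(x²+y²) = √(-0.279² + -0.012²) = 0.27926
φ = atan2(y, x) mod 360° = atan2(-0.012, -0.279) = 182.4628°
|p|² = ρ² + z² = 0.27926² + 0.495² = 0.32301
κ = 2ρ / |p|² = 2×0.27926 / 0.32301 = 1.72910
θ = 2·atan2(ρ, z) = 2·atan2(0.27926, 0.495) = 1.02730 rad
ℓ = θ/κ = 1.02730/1.72910 = 0.59412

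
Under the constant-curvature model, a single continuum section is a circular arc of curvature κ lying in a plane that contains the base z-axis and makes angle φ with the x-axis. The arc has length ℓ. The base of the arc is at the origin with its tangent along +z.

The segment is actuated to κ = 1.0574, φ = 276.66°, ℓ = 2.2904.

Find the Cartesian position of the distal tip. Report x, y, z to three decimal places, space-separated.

0.192 -1.646 0.623

θ = κ·ℓ = 1.0574 × 2.2904 = 2.42187 rad
ρ = (1 − cos θ)/κ = (1 − -0.75199)/1.0574 = 1.65688
z = sin θ / κ = 0.65918/1.0574 = 0.62339
x = ρ cos φ = 1.65688 × cos(276.66°) = 0.19216
y = ρ sin φ = 1.65688 × sin(276.66°) = -1.64570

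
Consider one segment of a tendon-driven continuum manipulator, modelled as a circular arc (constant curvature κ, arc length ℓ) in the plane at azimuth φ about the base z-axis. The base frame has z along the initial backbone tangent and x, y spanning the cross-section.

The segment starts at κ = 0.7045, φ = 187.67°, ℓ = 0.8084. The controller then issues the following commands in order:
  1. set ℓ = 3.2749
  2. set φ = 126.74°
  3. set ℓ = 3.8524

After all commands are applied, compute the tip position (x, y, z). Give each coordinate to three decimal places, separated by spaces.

initial: κ=0.7045, φ=187.67°, ℓ=0.8084
cmd 1: set ℓ=3.2749 → (κ,φ,ℓ)=(0.7045,187.67°,3.2749) → tip=(-2.3515,-0.3167,1.0517)
cmd 2: set φ=126.74° → (κ,φ,ℓ)=(0.7045,126.74°,3.2749) → tip=(-1.4193,1.9014,1.0517)
cmd 3: set ℓ=3.8524 → (κ,φ,ℓ)=(0.7045,126.74°,3.8524) → tip=(-1.6217,2.1726,0.5886)

-1.622 2.173 0.589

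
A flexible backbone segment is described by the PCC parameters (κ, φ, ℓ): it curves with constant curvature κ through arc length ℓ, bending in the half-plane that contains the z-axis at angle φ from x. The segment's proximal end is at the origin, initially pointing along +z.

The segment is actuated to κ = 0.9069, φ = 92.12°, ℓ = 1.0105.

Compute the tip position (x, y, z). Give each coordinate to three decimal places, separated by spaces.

θ = κ·ℓ = 0.9069 × 1.0105 = 0.91642 rad
ρ = (1 − cos θ)/κ = (1 − 0.60866)/0.9069 = 0.43151
z = sin θ / κ = 0.79343/0.9069 = 0.87488
x = ρ cos φ = 0.43151 × cos(92.12°) = -0.01596
y = ρ sin φ = 0.43151 × sin(92.12°) = 0.43122

-0.016 0.431 0.875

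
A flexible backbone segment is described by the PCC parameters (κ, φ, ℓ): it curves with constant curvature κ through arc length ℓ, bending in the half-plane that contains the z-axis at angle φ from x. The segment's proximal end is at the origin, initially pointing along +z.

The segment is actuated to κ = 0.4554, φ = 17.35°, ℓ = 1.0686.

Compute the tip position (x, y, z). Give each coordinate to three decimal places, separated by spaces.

θ = κ·ℓ = 0.4554 × 1.0686 = 0.48664 rad
ρ = (1 − cos θ)/κ = (1 − 0.88391)/0.4554 = 0.25492
z = sin θ / κ = 0.46766/0.4554 = 1.02692
x = ρ cos φ = 0.25492 × cos(17.35°) = 0.24332
y = ρ sin φ = 0.25492 × sin(17.35°) = 0.07602

0.243 0.076 1.027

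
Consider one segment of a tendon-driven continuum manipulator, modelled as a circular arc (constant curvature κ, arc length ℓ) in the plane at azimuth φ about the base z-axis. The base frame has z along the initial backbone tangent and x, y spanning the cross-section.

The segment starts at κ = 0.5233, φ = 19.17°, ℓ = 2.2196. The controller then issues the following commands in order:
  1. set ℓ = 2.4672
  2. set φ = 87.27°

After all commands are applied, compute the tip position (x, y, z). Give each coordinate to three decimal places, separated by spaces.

initial: κ=0.5233, φ=19.17°, ℓ=2.2196
cmd 1: set ℓ=2.4672 → (κ,φ,ℓ)=(0.5233,19.17°,2.4672) → tip=(1.3067,0.4543,1.8367)
cmd 2: set φ=87.27° → (κ,φ,ℓ)=(0.5233,87.27°,2.4672) → tip=(0.0659,1.3818,1.8367)

0.066 1.382 1.837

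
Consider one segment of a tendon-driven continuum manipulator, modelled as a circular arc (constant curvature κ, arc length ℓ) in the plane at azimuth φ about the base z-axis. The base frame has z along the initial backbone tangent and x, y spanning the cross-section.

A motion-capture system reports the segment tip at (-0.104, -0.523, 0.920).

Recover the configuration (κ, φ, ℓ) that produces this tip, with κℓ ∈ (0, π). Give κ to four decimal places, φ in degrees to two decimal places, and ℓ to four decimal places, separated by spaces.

ρ = √(x²+y²) = √(-0.104² + -0.523²) = 0.53324
φ = atan2(y, x) mod 360° = atan2(-0.523, -0.104) = 258.7533°
|p|² = ρ² + z² = 0.53324² + 0.920² = 1.13075
κ = 2ρ / |p|² = 2×0.53324 / 1.13075 = 0.94317
θ = 2·atan2(ρ, z) = 2·atan2(0.53324, 0.920) = 1.05058 rad
ℓ = θ/κ = 1.05058/0.94317 = 1.11389

0.9432 258.75 1.1139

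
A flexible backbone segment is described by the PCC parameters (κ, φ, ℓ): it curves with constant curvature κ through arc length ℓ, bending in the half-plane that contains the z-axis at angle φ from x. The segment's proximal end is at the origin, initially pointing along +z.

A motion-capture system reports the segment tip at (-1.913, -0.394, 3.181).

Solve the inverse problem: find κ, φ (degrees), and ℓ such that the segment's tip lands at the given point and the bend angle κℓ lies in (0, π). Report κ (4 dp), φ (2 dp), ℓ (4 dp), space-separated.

0.2804 191.64 3.9283

ρ = √(x²+y²) = √(-1.913² + -0.394²) = 1.95315
φ = atan2(y, x) mod 360° = atan2(-0.394, -1.913) = 191.6379°
|p|² = ρ² + z² = 1.95315² + 3.181² = 13.93357
κ = 2ρ / |p|² = 2×1.95315 / 13.93357 = 0.28035
θ = 2·atan2(ρ, z) = 2·atan2(1.95315, 3.181) = 1.10131 rad
ℓ = θ/κ = 1.10131/0.28035 = 3.92830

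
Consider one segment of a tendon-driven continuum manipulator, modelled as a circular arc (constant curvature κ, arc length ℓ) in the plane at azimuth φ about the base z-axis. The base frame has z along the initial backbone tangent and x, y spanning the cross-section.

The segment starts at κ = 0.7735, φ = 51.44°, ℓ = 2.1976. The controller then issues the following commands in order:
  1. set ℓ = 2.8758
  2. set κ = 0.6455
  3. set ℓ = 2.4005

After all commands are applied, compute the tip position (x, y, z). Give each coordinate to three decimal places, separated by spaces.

initial: κ=0.7735, φ=51.44°, ℓ=2.1976
cmd 1: set ℓ=2.8758 → (κ,φ,ℓ)=(0.7735,51.44°,2.8758) → tip=(1.2959,1.6257,1.0263)
cmd 2: set κ=0.6455 → (κ,φ,ℓ)=(0.6455,51.44°,2.8758) → tip=(1.2377,1.5526,1.4865)
cmd 3: set ℓ=2.4005 → (κ,φ,ℓ)=(0.6455,51.44°,2.4005) → tip=(0.9451,1.1856,1.5488)

0.945 1.186 1.549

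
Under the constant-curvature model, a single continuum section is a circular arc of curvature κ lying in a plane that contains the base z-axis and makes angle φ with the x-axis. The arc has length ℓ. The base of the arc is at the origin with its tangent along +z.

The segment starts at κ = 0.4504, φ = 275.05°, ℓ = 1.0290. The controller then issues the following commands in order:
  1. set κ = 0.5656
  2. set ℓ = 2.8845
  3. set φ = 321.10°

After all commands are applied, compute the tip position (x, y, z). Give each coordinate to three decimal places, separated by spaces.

initial: κ=0.4504, φ=275.05°, ℓ=1.0290
cmd 1: set κ=0.5656 → (κ,φ,ℓ)=(0.5656,275.05°,1.0290) → tip=(0.0256,-0.2900,0.9719)
cmd 2: set ℓ=2.8845 → (κ,φ,ℓ)=(0.5656,275.05°,2.8845) → tip=(0.1651,-1.8680,1.7648)
cmd 3: set φ=321.10° → (κ,φ,ℓ)=(0.5656,321.10°,2.8845) → tip=(1.4594,-1.1776,1.7648)

1.459 -1.178 1.765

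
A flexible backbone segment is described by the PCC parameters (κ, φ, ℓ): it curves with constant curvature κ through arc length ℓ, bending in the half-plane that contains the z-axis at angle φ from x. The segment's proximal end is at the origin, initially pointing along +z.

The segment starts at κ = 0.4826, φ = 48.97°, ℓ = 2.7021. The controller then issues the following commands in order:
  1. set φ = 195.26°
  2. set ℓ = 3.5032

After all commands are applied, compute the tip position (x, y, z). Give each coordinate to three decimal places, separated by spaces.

initial: κ=0.4826, φ=48.97°, ℓ=2.7021
cmd 1: set φ=195.26° → (κ,φ,ℓ)=(0.4826,195.26°,2.7021) → tip=(-1.4721,-0.4016,1.9988)
cmd 2: set ℓ=3.5032 → (κ,φ,ℓ)=(0.4826,195.26°,3.5032) → tip=(-2.2381,-0.6106,2.0572)

-2.238 -0.611 2.057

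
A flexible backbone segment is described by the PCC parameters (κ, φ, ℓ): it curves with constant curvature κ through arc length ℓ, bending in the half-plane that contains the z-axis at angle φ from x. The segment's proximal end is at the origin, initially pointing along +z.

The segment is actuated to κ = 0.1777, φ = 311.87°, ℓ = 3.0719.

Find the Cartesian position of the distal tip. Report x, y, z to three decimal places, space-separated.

0.546 -0.609 2.922

θ = κ·ℓ = 0.1777 × 3.0719 = 0.54588 rad
ρ = (1 − cos θ)/κ = (1 − 0.85467)/0.1777 = 0.81782
z = sin θ / κ = 0.51917/0.1777 = 2.92160
x = ρ cos φ = 0.81782 × cos(311.87°) = 0.54585
y = ρ sin φ = 0.81782 × sin(311.87°) = -0.60900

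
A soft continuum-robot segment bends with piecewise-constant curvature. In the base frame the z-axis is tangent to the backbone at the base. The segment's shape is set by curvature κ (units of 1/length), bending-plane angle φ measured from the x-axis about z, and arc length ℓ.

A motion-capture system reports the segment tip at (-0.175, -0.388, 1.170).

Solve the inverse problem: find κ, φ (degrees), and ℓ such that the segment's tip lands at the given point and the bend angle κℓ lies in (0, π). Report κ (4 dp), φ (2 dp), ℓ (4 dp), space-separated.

0.5492 245.72 1.2706

ρ = √(x²+y²) = √(-0.175² + -0.388²) = 0.42564
φ = atan2(y, x) mod 360° = atan2(-0.388, -0.175) = 245.7232°
|p|² = ρ² + z² = 0.42564² + 1.170² = 1.55007
κ = 2ρ / |p|² = 2×0.42564 / 1.55007 = 0.54919
θ = 2·atan2(ρ, z) = 2·atan2(0.42564, 1.170) = 0.69782 rad
ℓ = θ/κ = 0.69782/0.54919 = 1.27064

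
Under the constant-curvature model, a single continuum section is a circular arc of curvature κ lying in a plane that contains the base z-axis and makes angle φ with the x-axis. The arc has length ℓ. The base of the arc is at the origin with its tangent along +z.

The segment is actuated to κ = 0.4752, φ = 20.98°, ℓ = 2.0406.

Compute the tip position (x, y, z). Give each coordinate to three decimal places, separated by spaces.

θ = κ·ℓ = 0.4752 × 2.0406 = 0.96969 rad
ρ = (1 − cos θ)/κ = (1 − 0.56555)/0.4752 = 0.91424
z = sin θ / κ = 0.82471/0.4752 = 1.73551
x = ρ cos φ = 0.91424 × cos(20.98°) = 0.85363
y = ρ sin φ = 0.91424 × sin(20.98°) = 0.32734

0.854 0.327 1.736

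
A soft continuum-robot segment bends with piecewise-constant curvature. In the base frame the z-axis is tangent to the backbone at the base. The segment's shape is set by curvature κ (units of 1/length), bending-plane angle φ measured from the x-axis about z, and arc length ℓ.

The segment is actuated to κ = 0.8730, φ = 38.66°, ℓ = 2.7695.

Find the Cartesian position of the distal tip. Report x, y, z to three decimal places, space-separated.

1.565 1.252 0.759

θ = κ·ℓ = 0.8730 × 2.7695 = 2.41777 rad
ρ = (1 − cos θ)/κ = (1 − -0.74928)/0.8730 = 2.00376
z = sin θ / κ = 0.66225/0.8730 = 0.75859
x = ρ cos φ = 2.00376 × cos(38.66°) = 1.56467
y = ρ sin φ = 2.00376 × sin(38.66°) = 1.25174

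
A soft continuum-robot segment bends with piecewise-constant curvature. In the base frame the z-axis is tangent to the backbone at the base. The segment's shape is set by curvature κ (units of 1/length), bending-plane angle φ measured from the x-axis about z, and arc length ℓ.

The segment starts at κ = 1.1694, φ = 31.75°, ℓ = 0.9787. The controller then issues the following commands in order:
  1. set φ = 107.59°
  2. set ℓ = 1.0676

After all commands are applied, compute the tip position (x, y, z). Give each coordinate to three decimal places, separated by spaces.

-0.177 0.557 0.811

initial: κ=1.1694, φ=31.75°, ℓ=0.9787
cmd 1: set φ=107.59° → (κ,φ,ℓ)=(1.1694,107.59°,0.9787) → tip=(-0.1516,0.4781,0.7786)
cmd 2: set ℓ=1.0676 → (κ,φ,ℓ)=(1.1694,107.59°,1.0676) → tip=(-0.1766,0.5569,0.8111)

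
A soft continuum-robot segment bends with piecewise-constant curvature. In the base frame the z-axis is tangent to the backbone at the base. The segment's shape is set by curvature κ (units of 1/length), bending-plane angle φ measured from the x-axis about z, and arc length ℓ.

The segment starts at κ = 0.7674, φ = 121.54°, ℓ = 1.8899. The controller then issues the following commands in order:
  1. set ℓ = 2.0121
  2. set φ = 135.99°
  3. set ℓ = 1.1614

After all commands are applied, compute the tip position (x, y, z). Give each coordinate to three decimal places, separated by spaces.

-0.348 0.336 1.014

initial: κ=0.7674, φ=121.54°, ℓ=1.8899
cmd 1: set ℓ=2.0121 → (κ,φ,ℓ)=(0.7674,121.54°,2.0121) → tip=(-0.6634,1.0809,1.3026)
cmd 2: set φ=135.99° → (κ,φ,ℓ)=(0.7674,135.99°,2.0121) → tip=(-0.9122,0.8812,1.3026)
cmd 3: set ℓ=1.1614 → (κ,φ,ℓ)=(0.7674,135.99°,1.1614) → tip=(-0.3482,0.3364,1.0136)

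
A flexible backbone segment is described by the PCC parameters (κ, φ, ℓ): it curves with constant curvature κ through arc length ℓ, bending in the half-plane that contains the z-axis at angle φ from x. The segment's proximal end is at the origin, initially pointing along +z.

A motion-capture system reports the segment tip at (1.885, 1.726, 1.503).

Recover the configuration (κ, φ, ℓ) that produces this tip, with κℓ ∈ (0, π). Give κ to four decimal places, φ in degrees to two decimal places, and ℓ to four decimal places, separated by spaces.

0.5814 42.48 3.5745

ρ = √(x²+y²) = √(1.885² + 1.726²) = 2.55584
φ = atan2(y, x) mod 360° = atan2(1.726, 1.885) = 42.4788°
|p|² = ρ² + z² = 2.55584² + 1.503² = 8.79131
κ = 2ρ / |p|² = 2×2.55584 / 8.79131 = 0.58145
θ = 2·atan2(ρ, z) = 2·atan2(2.55584, 1.503) = 2.07840 rad
ℓ = θ/κ = 2.07840/0.58145 = 3.57453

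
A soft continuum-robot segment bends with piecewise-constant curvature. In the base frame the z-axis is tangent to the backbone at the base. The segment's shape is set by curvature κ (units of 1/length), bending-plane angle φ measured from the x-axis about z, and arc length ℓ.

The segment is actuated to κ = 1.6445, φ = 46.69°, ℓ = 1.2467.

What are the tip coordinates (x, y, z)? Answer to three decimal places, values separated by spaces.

θ = κ·ℓ = 1.6445 × 1.2467 = 2.05020 rad
ρ = (1 − cos θ)/κ = (1 − -0.46125)/1.6445 = 0.88857
z = sin θ / κ = 0.88727/1.6445 = 0.53954
x = ρ cos φ = 0.88857 × cos(46.69°) = 0.60951
y = ρ sin φ = 0.88857 × sin(46.69°) = 0.64657

0.610 0.647 0.540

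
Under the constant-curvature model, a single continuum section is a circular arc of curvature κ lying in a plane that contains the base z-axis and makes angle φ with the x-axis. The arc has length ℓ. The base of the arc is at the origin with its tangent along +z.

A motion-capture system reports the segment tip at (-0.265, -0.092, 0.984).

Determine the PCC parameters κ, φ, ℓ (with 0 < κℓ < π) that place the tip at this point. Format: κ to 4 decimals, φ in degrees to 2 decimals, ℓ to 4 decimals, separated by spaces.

ρ = √(x²+y²) = √(-0.265² + -0.092²) = 0.28052
φ = atan2(y, x) mod 360° = atan2(-0.092, -0.265) = 199.1455°
|p|² = ρ² + z² = 0.28052² + 0.984² = 1.04695
κ = 2ρ / |p|² = 2×0.28052 / 1.04695 = 0.53587
θ = 2·atan2(ρ, z) = 2·atan2(0.28052, 0.984) = 0.55542 rad
ℓ = θ/κ = 0.55542/0.53587 = 1.03647

0.5359 199.15 1.0365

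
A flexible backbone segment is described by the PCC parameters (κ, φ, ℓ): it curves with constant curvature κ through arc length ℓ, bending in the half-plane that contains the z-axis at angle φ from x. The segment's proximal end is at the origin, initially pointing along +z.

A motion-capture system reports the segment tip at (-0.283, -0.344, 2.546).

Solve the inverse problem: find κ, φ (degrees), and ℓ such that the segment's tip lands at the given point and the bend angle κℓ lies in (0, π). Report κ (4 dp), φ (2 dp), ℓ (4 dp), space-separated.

ρ = √(x²+y²) = √(-0.283² + -0.344²) = 0.44545
φ = atan2(y, x) mod 360° = atan2(-0.344, -0.283) = 230.5567°
|p|² = ρ² + z² = 0.44545² + 2.546² = 6.68054
κ = 2ρ / |p|² = 2×0.44545 / 6.68054 = 0.13336
θ = 2·atan2(ρ, z) = 2·atan2(0.44545, 2.546) = 0.34641 rad
ℓ = θ/κ = 0.34641/0.13336 = 2.59764

0.1334 230.56 2.5976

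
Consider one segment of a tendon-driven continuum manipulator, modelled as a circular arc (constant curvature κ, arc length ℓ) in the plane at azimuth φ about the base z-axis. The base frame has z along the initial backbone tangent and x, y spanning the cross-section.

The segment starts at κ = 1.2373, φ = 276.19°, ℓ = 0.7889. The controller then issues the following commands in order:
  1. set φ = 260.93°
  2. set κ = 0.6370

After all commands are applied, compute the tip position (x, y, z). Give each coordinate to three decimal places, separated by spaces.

-0.031 -0.192 0.756

initial: κ=1.2373, φ=276.19°, ℓ=0.7889
cmd 1: set φ=260.93° → (κ,φ,ℓ)=(1.2373,260.93°,0.7889) → tip=(-0.0560,-0.3510,0.6695)
cmd 2: set κ=0.6370 → (κ,φ,ℓ)=(0.6370,260.93°,0.7889) → tip=(-0.0306,-0.1917,0.7561)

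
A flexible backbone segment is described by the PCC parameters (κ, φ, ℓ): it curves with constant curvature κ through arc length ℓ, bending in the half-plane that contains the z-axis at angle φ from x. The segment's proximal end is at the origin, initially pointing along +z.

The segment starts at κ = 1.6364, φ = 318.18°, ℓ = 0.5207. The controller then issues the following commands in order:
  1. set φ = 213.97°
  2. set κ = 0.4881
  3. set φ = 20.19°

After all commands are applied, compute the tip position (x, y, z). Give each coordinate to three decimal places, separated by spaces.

initial: κ=1.6364, φ=318.18°, ℓ=0.5207
cmd 1: set φ=213.97° → (κ,φ,ℓ)=(1.6364,213.97°,0.5207) → tip=(-0.1731,-0.1166,0.4599)
cmd 2: set κ=0.4881 → (κ,φ,ℓ)=(0.4881,213.97°,0.5207) → tip=(-0.0546,-0.0368,0.5151)
cmd 3: set φ=20.19° → (κ,φ,ℓ)=(0.4881,20.19°,0.5207) → tip=(0.0618,0.0227,0.5151)

0.062 0.023 0.515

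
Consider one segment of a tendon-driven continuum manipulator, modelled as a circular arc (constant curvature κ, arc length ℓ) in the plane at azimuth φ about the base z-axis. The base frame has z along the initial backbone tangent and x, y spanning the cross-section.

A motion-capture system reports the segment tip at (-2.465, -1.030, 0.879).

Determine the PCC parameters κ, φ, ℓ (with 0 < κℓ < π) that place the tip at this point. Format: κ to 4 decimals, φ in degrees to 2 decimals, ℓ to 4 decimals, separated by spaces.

ρ = √(x²+y²) = √(-2.465² + -1.030²) = 2.67154
φ = atan2(y, x) mod 360° = atan2(-1.030, -2.465) = 202.6776°
|p|² = ρ² + z² = 2.67154² + 0.879² = 7.90977
κ = 2ρ / |p|² = 2×2.67154 / 7.90977 = 0.67550
θ = 2·atan2(ρ, z) = 2·atan2(2.67154, 0.879) = 2.50586 rad
ℓ = θ/κ = 2.50586/0.67550 = 3.70961

0.6755 202.68 3.7096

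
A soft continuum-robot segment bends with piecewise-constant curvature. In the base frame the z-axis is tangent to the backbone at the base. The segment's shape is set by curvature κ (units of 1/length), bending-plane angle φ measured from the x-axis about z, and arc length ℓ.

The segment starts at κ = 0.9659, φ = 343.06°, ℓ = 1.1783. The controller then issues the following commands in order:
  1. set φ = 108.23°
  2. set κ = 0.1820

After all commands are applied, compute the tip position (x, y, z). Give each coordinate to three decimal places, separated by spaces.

initial: κ=0.9659, φ=343.06°, ℓ=1.1783
cmd 1: set φ=108.23° → (κ,φ,ℓ)=(0.9659,108.23°,1.1783) → tip=(-0.1881,0.5710,0.9399)
cmd 2: set κ=0.1820 → (κ,φ,ℓ)=(0.1820,108.23°,1.1783) → tip=(-0.0394,0.1195,1.1693)

-0.039 0.120 1.169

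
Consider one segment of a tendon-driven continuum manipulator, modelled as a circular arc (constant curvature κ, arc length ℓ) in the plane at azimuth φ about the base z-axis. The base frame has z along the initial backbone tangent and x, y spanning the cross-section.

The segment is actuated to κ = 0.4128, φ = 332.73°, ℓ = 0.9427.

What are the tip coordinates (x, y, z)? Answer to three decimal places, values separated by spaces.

θ = κ·ℓ = 0.4128 × 0.9427 = 0.38915 rad
ρ = (1 − cos θ)/κ = (1 − 0.92523)/0.4128 = 0.18112
z = sin θ / κ = 0.37940/0.4128 = 0.91909
x = ρ cos φ = 0.18112 × cos(332.73°) = 0.16099
y = ρ sin φ = 0.18112 × sin(332.73°) = -0.08299

0.161 -0.083 0.919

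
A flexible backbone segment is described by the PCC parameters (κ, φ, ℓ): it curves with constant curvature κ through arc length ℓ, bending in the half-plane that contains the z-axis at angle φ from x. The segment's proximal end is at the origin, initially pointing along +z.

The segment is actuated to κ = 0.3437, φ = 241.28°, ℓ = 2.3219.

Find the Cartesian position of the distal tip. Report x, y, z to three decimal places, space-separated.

-0.422 -0.770 2.083

θ = κ·ℓ = 0.3437 × 2.3219 = 0.79804 rad
ρ = (1 − cos θ)/κ = (1 − 0.69811)/0.3437 = 0.87834
z = sin θ / κ = 0.71599/0.3437 = 2.08317
x = ρ cos φ = 0.87834 × cos(241.28°) = -0.42207
y = ρ sin φ = 0.87834 × sin(241.28°) = -0.77029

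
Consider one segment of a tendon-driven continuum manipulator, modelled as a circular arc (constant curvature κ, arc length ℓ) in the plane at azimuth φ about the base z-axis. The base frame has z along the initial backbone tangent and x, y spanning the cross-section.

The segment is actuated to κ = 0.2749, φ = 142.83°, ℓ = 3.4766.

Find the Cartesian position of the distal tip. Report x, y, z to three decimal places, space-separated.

-1.226 0.930 2.971

θ = κ·ℓ = 0.2749 × 3.4766 = 0.95572 rad
ρ = (1 − cos θ)/κ = (1 − 0.57702)/0.2749 = 1.53866
z = sin θ / κ = 0.81673/0.2749 = 2.97100
x = ρ cos φ = 1.53866 × cos(142.83°) = -1.22607
y = ρ sin φ = 1.53866 × sin(142.83°) = 0.92963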